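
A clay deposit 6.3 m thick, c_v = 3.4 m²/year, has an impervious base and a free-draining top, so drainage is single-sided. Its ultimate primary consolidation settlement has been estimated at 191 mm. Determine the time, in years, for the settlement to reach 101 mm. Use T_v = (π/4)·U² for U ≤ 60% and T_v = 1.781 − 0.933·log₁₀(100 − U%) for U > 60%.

t ≈ 2.56 years

Drainage path length: H_d = H = 6.3 m (single drainage).
U = S(t)/S_ult = 101/191 = 0.5288.
U ≤ 60%: T_v = (π/4)·U² = (π/4)×0.5288² = 0.21962.
t = T_v·H_d²/c_v = 0.21962×6.3²/3.4 = 2.564 years.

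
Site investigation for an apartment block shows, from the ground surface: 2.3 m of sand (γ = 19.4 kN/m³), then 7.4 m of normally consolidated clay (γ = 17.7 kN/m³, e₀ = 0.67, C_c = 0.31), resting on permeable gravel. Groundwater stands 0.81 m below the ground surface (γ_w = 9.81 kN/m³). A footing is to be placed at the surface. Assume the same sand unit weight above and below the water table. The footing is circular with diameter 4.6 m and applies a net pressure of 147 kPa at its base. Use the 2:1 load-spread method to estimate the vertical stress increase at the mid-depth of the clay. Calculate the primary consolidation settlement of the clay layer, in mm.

Mid-depth of clay below the ground surface: z = 2.3 + 7.4/2 = 6 m.
Total vertical stress at mid-clay: σ_v = 19.4×2.3 + 17.7×3.7 = 110.11 kPa.
Pore pressure: u = 9.81×(6 − 0.81) = 50.914 kPa.
Initial effective stress: σ'_0 = σ_v − u = 110.11 − 50.914 = 59.196 kPa.
Stress increase at mid-clay by the 2:1 spreading method:
Δσ ≈ qD²/(D+z)² = 147×4.6²/(4.6+6)² = 27.684 kPa
Final effective stress: σ'_f = σ'_0 + Δσ = 59.196 + 27.684 = 86.88 kPa.
Normally consolidated clay, so the full stress increment lies on the virgin compression line:
S_c = C_c·H/(1+e₀)·log₁₀(σ'_f/σ'_0) = 0.31×7.4/(1+0.67)×log₁₀(86.88/59.196)
    = 1.3737 × 0.16663 = 0.2289 m

S_c ≈ 229 mm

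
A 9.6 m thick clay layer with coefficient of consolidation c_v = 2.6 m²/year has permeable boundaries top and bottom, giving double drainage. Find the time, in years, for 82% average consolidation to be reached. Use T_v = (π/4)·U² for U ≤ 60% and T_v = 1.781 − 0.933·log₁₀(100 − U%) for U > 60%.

Drainage path length: H_d = H/2 = 4.8 m (double drainage).
U > 60%: T_v = 1.781 − 0.933·log₁₀(100 − 82) = 0.60983.
t = T_v·H_d²/c_v = 0.60983×4.8²/2.6 = 5.404 years.

t ≈ 5.4 years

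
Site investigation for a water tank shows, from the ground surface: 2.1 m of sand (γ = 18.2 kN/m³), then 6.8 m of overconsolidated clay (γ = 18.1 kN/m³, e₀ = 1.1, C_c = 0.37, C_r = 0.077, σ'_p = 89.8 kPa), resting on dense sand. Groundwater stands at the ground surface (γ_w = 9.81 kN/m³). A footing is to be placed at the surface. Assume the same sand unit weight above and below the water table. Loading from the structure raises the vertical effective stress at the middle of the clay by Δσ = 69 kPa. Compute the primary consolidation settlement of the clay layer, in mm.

Mid-depth of clay below the ground surface: z = 2.1 + 6.8/2 = 5.5 m.
Total vertical stress at mid-clay: σ_v = 18.2×2.1 + 18.1×3.4 = 99.76 kPa.
Pore pressure: u = 9.81×(5.5 − 0) = 53.955 kPa.
Initial effective stress: σ'_0 = σ_v − u = 99.76 − 53.955 = 45.805 kPa.
Final effective stress: σ'_f = 45.805 + 69 = 114.81 kPa.
σ'_f = 114.81 > σ'_p = 89.8 kPa, so the stress path crosses the preconsolidation pressure — recompression up to σ'_p, then virgin compression beyond:
S_c = H/(1+e₀)·[C_r·log₁₀(σ'_p/σ'_0) + C_c·log₁₀(σ'_f/σ'_p)]
    = 6.8/2.1 × [0.077×log₁₀(89.8/45.805) + 0.37×log₁₀(114.81/89.8)]
    = 3.2381 × [0.022512 + 0.03948] = 0.2007 m

S_c ≈ 201 mm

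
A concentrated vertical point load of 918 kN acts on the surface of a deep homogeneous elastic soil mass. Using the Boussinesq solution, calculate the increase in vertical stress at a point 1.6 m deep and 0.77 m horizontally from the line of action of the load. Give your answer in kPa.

Δσ_z ≈ 102 kPa

Boussinesq vertical stress below a point load on an elastic half-space:
Δσ_z = 3P/(2πz²) · [1 + (r/z)²]^(−5/2)
r/z = 0.77/1.6 = 0.48125; [1+(r/z)²]^(−5/2) = 0.59405.
Δσ_z = 3×918/(2π×1.6²) × 0.59405 = 171.22 × 0.59405 = 101.7 kPa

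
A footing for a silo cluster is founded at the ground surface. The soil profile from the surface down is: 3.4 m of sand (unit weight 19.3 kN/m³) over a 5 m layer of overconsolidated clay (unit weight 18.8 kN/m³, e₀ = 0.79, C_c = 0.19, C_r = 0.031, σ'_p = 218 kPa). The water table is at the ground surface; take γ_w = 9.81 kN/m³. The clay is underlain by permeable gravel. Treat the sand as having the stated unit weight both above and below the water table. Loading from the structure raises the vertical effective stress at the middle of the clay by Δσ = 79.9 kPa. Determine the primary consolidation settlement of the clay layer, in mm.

S_c ≈ 33.8 mm

Mid-depth of clay below the ground surface: z = 3.4 + 5/2 = 5.9 m.
Total vertical stress at mid-clay: σ_v = 19.3×3.4 + 18.8×2.5 = 112.62 kPa.
Pore pressure: u = 9.81×(5.9 − 0) = 57.879 kPa.
Initial effective stress: σ'_0 = σ_v − u = 112.62 − 57.879 = 54.741 kPa.
Final effective stress: σ'_f = 54.741 + 79.9 = 134.64 kPa.
σ'_f = 134.64 ≤ σ'_p = 218 kPa, so the clay remains overconsolidated and only the recompression index applies:
S_c = C_r·H/(1+e₀)·log₁₀(σ'_f/σ'_0) = 0.031×5/1.79×log₁₀(134.64/54.741)
    = 0.086592 × 0.39086 = 0.03385 m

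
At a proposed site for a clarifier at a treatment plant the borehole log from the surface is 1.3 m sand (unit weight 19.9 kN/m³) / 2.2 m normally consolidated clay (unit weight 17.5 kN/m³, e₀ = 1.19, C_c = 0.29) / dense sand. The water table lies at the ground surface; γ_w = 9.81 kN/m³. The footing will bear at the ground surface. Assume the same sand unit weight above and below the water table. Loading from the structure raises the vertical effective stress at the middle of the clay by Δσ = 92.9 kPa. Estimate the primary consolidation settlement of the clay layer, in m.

S_c ≈ 0.211 m

Mid-depth of clay below the ground surface: z = 1.3 + 2.2/2 = 2.4 m.
Total vertical stress at mid-clay: σ_v = 19.9×1.3 + 17.5×1.1 = 45.12 kPa.
Pore pressure: u = 9.81×(2.4 − 0) = 23.544 kPa.
Initial effective stress: σ'_0 = σ_v − u = 45.12 − 23.544 = 21.576 kPa.
Final effective stress: σ'_f = σ'_0 + Δσ = 21.576 + 92.9 = 114.48 kPa.
Normally consolidated clay, so the full stress increment lies on the virgin compression line:
S_c = C_c·H/(1+e₀)·log₁₀(σ'_f/σ'_0) = 0.29×2.2/(1+1.19)×log₁₀(114.48/21.576)
    = 0.29132 × 0.72476 = 0.2111 m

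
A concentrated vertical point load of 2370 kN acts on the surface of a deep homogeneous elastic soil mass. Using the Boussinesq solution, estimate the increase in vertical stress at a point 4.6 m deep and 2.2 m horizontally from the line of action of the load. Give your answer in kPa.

Δσ_z ≈ 32 kPa

Boussinesq vertical stress below a point load on an elastic half-space:
Δσ_z = 3P/(2πz²) · [1 + (r/z)²]^(−5/2)
r/z = 2.2/4.6 = 0.47826; [1+(r/z)²]^(−5/2) = 0.59752.
Δσ_z = 3×2370/(2π×4.6²) × 0.59752 = 53.478 × 0.59752 = 31.95 kPa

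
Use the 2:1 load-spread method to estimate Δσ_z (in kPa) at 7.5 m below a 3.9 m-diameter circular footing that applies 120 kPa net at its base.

By the 2:1 method the load spreads at 1 horizontal : 2 vertical, so at depth z the loaded area has grown by z in each plan dimension:
Δσ ≈ qD²/(D+z)² = 120×3.9²/(3.9+7.5)² = 14.044 kPa

Δσ_z ≈ 14 kPa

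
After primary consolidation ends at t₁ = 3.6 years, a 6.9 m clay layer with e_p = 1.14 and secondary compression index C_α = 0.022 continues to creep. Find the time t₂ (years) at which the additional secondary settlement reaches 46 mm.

S_s = C_α·H/(1+e_p)·log₁₀(t₂/t₁) ⇒ log₁₀(t₂/t₁) = S_s·(1+e_p)/(C_α·H).
log₁₀(t₂/t₁) = 0.046 × (1+1.14) / (0.022×6.9) = 0.6485
t₂ = t₁ × 10^0.6485 = 3.6 × 4.451 = 16.02 years

t₂ ≈ 16 years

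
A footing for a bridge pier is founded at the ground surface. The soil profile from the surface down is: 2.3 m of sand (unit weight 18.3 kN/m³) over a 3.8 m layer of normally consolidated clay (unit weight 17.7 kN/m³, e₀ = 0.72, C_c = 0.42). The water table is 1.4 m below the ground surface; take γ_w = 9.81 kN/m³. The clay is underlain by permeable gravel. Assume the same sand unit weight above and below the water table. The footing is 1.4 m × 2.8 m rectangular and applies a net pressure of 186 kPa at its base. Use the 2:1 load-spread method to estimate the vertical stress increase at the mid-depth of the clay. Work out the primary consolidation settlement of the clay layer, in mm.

Mid-depth of clay below the ground surface: z = 2.3 + 3.8/2 = 4.2 m.
Total vertical stress at mid-clay: σ_v = 18.3×2.3 + 17.7×1.9 = 75.72 kPa.
Pore pressure: u = 9.81×(4.2 − 1.4) = 27.468 kPa.
Initial effective stress: σ'_0 = σ_v − u = 75.72 − 27.468 = 48.252 kPa.
Stress increase at mid-clay by the 2:1 spreading method:
Δσ = qBL/((B+z)(L+z)) = 186×1.4×2.8/((1.4+4.2)(2.8+4.2)) = 18.6 kPa
Final effective stress: σ'_f = σ'_0 + Δσ = 48.252 + 18.6 = 66.852 kPa.
Normally consolidated clay, so the full stress increment lies on the virgin compression line:
S_c = C_c·H/(1+e₀)·log₁₀(σ'_f/σ'_0) = 0.42×3.8/(1+0.72)×log₁₀(66.852/48.252)
    = 0.92791 × 0.1416 = 0.1314 m

S_c ≈ 131 mm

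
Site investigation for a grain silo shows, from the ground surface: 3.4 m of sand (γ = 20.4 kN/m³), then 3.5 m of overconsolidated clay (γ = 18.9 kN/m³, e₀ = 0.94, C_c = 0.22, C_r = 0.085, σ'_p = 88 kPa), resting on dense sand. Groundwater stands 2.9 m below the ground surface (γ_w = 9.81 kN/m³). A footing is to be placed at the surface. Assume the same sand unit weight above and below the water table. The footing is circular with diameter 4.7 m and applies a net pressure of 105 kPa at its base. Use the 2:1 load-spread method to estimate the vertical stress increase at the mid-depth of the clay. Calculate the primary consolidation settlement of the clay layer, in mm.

S_c ≈ 35.3 mm

Mid-depth of clay below the ground surface: z = 3.4 + 3.5/2 = 5.15 m.
Total vertical stress at mid-clay: σ_v = 20.4×3.4 + 18.9×1.75 = 102.44 kPa.
Pore pressure: u = 9.81×(5.15 − 2.9) = 22.073 kPa.
Initial effective stress: σ'_0 = σ_v − u = 102.44 − 22.073 = 80.367 kPa.
Stress increase at mid-clay by the 2:1 spreading method:
Δσ ≈ qD²/(D+z)² = 105×4.7²/(4.7+5.15)² = 23.906 kPa
Final effective stress: σ'_f = 80.367 + 23.906 = 104.27 kPa.
σ'_f = 104.27 > σ'_p = 88 kPa, so the stress path crosses the preconsolidation pressure — recompression up to σ'_p, then virgin compression beyond:
S_c = H/(1+e₀)·[C_r·log₁₀(σ'_p/σ'_0) + C_c·log₁₀(σ'_f/σ'_p)]
    = 3.5/1.94 × [0.085×log₁₀(88/80.367) + 0.22×log₁₀(104.27/88)]
    = 1.8041 × [0.0033494 + 0.016209] = 0.03529 m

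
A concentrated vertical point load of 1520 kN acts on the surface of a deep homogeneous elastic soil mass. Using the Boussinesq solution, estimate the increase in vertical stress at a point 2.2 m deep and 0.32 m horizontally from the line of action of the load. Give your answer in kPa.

Δσ_z ≈ 142 kPa

Boussinesq vertical stress below a point load on an elastic half-space:
Δσ_z = 3P/(2πz²) · [1 + (r/z)²]^(−5/2)
r/z = 0.32/2.2 = 0.14545; [1+(r/z)²]^(−5/2) = 0.94901.
Δσ_z = 3×1520/(2π×2.2²) × 0.94901 = 149.95 × 0.94901 = 142.3 kPa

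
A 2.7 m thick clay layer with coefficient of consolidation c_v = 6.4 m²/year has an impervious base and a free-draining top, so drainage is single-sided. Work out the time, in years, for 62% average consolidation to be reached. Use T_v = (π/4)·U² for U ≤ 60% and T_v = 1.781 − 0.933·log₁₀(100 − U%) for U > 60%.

t ≈ 0.35 years

Drainage path length: H_d = H = 2.7 m (single drainage).
U > 60%: T_v = 1.781 − 0.933·log₁₀(100 − 62) = 0.30706.
t = T_v·H_d²/c_v = 0.30706×2.7²/6.4 = 0.3498 years.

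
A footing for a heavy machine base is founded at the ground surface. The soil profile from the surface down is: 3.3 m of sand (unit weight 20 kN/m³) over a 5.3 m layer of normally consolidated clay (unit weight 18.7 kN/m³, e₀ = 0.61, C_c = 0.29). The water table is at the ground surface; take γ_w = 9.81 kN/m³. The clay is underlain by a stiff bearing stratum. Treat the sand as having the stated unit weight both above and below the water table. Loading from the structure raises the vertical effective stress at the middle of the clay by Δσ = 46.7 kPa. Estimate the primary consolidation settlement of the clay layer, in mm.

Mid-depth of clay below the ground surface: z = 3.3 + 5.3/2 = 5.95 m.
Total vertical stress at mid-clay: σ_v = 20×3.3 + 18.7×2.65 = 115.56 kPa.
Pore pressure: u = 9.81×(5.95 − 0) = 58.37 kPa.
Initial effective stress: σ'_0 = σ_v − u = 115.56 − 58.37 = 57.19 kPa.
Final effective stress: σ'_f = σ'_0 + Δσ = 57.19 + 46.7 = 103.89 kPa.
Normally consolidated clay, so the full stress increment lies on the virgin compression line:
S_c = C_c·H/(1+e₀)·log₁₀(σ'_f/σ'_0) = 0.29×5.3/(1+0.61)×log₁₀(103.89/57.19)
    = 0.95466 × 0.25925 = 0.2475 m

S_c ≈ 247 mm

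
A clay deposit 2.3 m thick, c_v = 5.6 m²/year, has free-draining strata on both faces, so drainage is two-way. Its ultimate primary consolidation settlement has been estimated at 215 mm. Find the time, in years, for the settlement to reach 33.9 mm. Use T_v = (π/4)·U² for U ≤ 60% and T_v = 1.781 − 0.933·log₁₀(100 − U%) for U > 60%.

t ≈ 0.00461 years

Drainage path length: H_d = H/2 = 1.15 m (double drainage).
U = S(t)/S_ult = 33.9/215 = 0.1577.
U ≤ 60%: T_v = (π/4)·U² = (π/4)×0.15767² = 0.019526.
t = T_v·H_d²/c_v = 0.019526×1.15²/5.6 = 0.004611 years.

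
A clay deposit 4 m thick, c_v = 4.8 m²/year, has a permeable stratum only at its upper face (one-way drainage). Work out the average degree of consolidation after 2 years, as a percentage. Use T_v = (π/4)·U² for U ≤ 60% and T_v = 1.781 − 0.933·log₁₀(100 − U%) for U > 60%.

U ≈ 81.6 %

Drainage path length: H_d = H = 4 m (single drainage).
T_v = c_v·t/H_d² = 4.8×2/4² = 0.6.
T_v = 0.6 corresponds to the U > 60% branch:
U = 1 − 10^((1.781 − T_v)/0.933)/100 = 0.8156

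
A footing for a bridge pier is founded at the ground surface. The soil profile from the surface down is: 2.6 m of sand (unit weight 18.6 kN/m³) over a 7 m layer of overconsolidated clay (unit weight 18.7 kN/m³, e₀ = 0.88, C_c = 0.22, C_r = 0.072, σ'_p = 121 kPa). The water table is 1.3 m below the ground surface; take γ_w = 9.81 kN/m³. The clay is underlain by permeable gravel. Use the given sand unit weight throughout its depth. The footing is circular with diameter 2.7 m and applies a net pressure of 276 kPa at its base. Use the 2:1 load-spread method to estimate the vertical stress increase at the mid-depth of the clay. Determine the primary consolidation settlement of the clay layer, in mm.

S_c ≈ 38.3 mm

Mid-depth of clay below the ground surface: z = 2.6 + 7/2 = 6.1 m.
Total vertical stress at mid-clay: σ_v = 18.6×2.6 + 18.7×3.5 = 113.81 kPa.
Pore pressure: u = 9.81×(6.1 − 1.3) = 47.088 kPa.
Initial effective stress: σ'_0 = σ_v − u = 113.81 − 47.088 = 66.722 kPa.
Stress increase at mid-clay by the 2:1 spreading method:
Δσ ≈ qD²/(D+z)² = 276×2.7²/(2.7+6.1)² = 25.982 kPa
Final effective stress: σ'_f = 66.722 + 25.982 = 92.704 kPa.
σ'_f = 92.704 ≤ σ'_p = 121 kPa, so the clay remains overconsolidated and only the recompression index applies:
S_c = C_r·H/(1+e₀)·log₁₀(σ'_f/σ'_0) = 0.072×7/1.88×log₁₀(92.704/66.722)
    = 0.26808 × 0.14283 = 0.03829 m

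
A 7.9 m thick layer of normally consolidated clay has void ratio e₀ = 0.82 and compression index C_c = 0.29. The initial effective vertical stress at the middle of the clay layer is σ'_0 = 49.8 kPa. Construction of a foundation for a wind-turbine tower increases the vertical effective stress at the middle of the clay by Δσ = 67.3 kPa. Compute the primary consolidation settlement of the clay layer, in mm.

S_c ≈ 467 mm

Final effective stress: σ'_f = σ'_0 + Δσ = 49.8 + 67.3 = 117.1 kPa.
Normally consolidated clay, so the full stress increment lies on the virgin compression line:
S_c = C_c·H/(1+e₀)·log₁₀(σ'_f/σ'_0) = 0.29×7.9/(1+0.82)×log₁₀(117.1/49.8)
    = 1.2588 × 0.37133 = 0.4674 m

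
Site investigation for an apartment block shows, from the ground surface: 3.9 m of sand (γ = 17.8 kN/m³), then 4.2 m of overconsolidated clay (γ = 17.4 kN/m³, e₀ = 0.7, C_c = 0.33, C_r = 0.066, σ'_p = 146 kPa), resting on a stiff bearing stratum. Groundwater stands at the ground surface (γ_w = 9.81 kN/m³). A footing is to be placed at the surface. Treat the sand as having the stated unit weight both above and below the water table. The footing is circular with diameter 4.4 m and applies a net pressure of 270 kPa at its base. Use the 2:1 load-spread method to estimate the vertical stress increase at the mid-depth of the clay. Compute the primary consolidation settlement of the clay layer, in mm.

S_c ≈ 50 mm

Mid-depth of clay below the ground surface: z = 3.9 + 4.2/2 = 6 m.
Total vertical stress at mid-clay: σ_v = 17.8×3.9 + 17.4×2.1 = 105.96 kPa.
Pore pressure: u = 9.81×(6 − 0) = 58.86 kPa.
Initial effective stress: σ'_0 = σ_v − u = 105.96 − 58.86 = 47.1 kPa.
Stress increase at mid-clay by the 2:1 spreading method:
Δσ ≈ qD²/(D+z)² = 270×4.4²/(4.4+6)² = 48.328 kPa
Final effective stress: σ'_f = 47.1 + 48.328 = 95.428 kPa.
σ'_f = 95.428 ≤ σ'_p = 146 kPa, so the clay remains overconsolidated and only the recompression index applies:
S_c = C_r·H/(1+e₀)·log₁₀(σ'_f/σ'_0) = 0.066×4.2/1.7×log₁₀(95.428/47.1)
    = 0.16306 × 0.30665 = 0.05 m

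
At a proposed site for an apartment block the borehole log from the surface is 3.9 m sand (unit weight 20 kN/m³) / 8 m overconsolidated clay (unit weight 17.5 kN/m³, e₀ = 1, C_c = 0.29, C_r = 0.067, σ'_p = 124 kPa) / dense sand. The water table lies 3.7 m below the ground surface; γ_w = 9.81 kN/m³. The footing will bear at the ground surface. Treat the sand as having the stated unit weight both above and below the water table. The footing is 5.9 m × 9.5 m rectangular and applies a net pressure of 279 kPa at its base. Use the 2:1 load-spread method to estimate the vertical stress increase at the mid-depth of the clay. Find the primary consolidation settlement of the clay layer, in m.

S_c ≈ 0.182 m

Mid-depth of clay below the ground surface: z = 3.9 + 8/2 = 7.9 m.
Total vertical stress at mid-clay: σ_v = 20×3.9 + 17.5×4 = 148 kPa.
Pore pressure: u = 9.81×(7.9 − 3.7) = 41.202 kPa.
Initial effective stress: σ'_0 = σ_v − u = 148 − 41.202 = 106.8 kPa.
Stress increase at mid-clay by the 2:1 spreading method:
Δσ = qBL/((B+z)(L+z)) = 279×5.9×9.5/((5.9+7.9)(9.5+7.9)) = 65.126 kPa
Final effective stress: σ'_f = 106.8 + 65.126 = 171.93 kPa.
σ'_f = 171.93 > σ'_p = 124 kPa, so the stress path crosses the preconsolidation pressure — recompression up to σ'_p, then virgin compression beyond:
S_c = H/(1+e₀)·[C_r·log₁₀(σ'_p/σ'_0) + C_c·log₁₀(σ'_f/σ'_p)]
    = 8/2 × [0.067×log₁₀(124/106.8) + 0.29×log₁₀(171.93/124)]
    = 4 × [0.004345 + 0.04116] = 0.182 m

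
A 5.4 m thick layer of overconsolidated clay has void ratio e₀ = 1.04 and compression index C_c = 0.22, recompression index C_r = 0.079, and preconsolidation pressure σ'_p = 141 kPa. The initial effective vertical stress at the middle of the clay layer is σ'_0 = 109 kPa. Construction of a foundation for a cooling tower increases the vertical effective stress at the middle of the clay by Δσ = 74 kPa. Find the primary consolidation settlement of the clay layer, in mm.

Final effective stress: σ'_f = 109 + 74 = 183 kPa.
σ'_f = 183 > σ'_p = 141 kPa, so the stress path crosses the preconsolidation pressure — recompression up to σ'_p, then virgin compression beyond:
S_c = H/(1+e₀)·[C_r·log₁₀(σ'_p/σ'_0) + C_c·log₁₀(σ'_f/σ'_p)]
    = 5.4/2.04 × [0.079×log₁₀(141/109) + 0.22×log₁₀(183/141)]
    = 2.6471 × [0.0088316 + 0.024911] = 0.08932 m

S_c ≈ 89.3 mm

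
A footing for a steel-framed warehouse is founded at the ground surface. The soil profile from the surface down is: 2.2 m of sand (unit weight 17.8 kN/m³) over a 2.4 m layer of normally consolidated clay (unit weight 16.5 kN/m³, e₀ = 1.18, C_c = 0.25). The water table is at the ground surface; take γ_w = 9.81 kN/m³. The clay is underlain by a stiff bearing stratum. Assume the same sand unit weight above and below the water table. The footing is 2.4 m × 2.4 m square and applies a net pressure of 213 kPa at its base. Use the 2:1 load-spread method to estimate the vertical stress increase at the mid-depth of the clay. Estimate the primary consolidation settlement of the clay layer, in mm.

Mid-depth of clay below the ground surface: z = 2.2 + 2.4/2 = 3.4 m.
Total vertical stress at mid-clay: σ_v = 17.8×2.2 + 16.5×1.2 = 58.96 kPa.
Pore pressure: u = 9.81×(3.4 − 0) = 33.354 kPa.
Initial effective stress: σ'_0 = σ_v − u = 58.96 − 33.354 = 25.606 kPa.
Stress increase at mid-clay by the 2:1 spreading method:
Δσ = qBL/((B+z)(L+z)) = 213×2.4×2.4/((2.4+3.4)(2.4+3.4)) = 36.471 kPa
Final effective stress: σ'_f = σ'_0 + Δσ = 25.606 + 36.471 = 62.077 kPa.
Normally consolidated clay, so the full stress increment lies on the virgin compression line:
S_c = C_c·H/(1+e₀)·log₁₀(σ'_f/σ'_0) = 0.25×2.4/(1+1.18)×log₁₀(62.077/25.606)
    = 0.27523 × 0.38459 = 0.1059 m

S_c ≈ 106 mm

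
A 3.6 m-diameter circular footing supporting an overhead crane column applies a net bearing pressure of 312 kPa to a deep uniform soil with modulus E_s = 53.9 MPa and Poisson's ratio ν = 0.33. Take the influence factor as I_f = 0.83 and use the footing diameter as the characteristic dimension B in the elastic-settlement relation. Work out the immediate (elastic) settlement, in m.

S_e ≈ 0.0154 m

Immediate (elastic) settlement: S_e = q·B·(1−ν²)/E_s · I_f.
E_s = 53.9 MPa = 53900 kPa.
S_e = 312 × 3.6 × (1 − 0.33²) / 53900 × 0.83
    = 312 × 3.6 × 0.8911 / 53900 × 0.83
    = 0.01541 m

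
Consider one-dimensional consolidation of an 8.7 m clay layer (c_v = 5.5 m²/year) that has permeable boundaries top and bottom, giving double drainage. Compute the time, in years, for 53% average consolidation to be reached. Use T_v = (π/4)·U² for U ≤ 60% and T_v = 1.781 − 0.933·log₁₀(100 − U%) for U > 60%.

Drainage path length: H_d = H/2 = 4.35 m (double drainage).
U ≤ 60%: T_v = (π/4)·U² = (π/4)×0.53² = 0.22062.
t = T_v·H_d²/c_v = 0.22062×4.35²/5.5 = 0.759 years.

t ≈ 0.759 years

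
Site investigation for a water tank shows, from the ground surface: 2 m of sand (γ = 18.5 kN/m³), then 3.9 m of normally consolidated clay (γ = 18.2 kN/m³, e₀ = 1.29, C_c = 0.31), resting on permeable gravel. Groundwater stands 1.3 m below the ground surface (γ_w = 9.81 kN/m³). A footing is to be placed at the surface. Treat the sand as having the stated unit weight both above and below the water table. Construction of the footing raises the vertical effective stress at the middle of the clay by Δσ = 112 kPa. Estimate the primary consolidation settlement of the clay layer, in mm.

S_c ≈ 281 mm

Mid-depth of clay below the ground surface: z = 2 + 3.9/2 = 3.95 m.
Total vertical stress at mid-clay: σ_v = 18.5×2 + 18.2×1.95 = 72.49 kPa.
Pore pressure: u = 9.81×(3.95 − 1.3) = 25.997 kPa.
Initial effective stress: σ'_0 = σ_v − u = 72.49 − 25.997 = 46.493 kPa.
Final effective stress: σ'_f = σ'_0 + Δσ = 46.493 + 112 = 158.49 kPa.
Normally consolidated clay, so the full stress increment lies on the virgin compression line:
S_c = C_c·H/(1+e₀)·log₁₀(σ'_f/σ'_0) = 0.31×3.9/(1+1.29)×log₁₀(158.49/46.493)
    = 0.52795 × 0.53261 = 0.2812 m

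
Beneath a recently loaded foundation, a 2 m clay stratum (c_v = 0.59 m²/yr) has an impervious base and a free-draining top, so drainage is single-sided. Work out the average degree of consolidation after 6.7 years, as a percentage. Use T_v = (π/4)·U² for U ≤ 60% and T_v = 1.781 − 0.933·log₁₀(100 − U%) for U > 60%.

Drainage path length: H_d = H = 2 m (single drainage).
T_v = c_v·t/H_d² = 0.59×6.7/2² = 0.98825.
T_v = 0.98825 corresponds to the U > 60% branch:
U = 1 − 10^((1.781 − T_v)/0.933)/100 = 0.9293

U ≈ 92.9 %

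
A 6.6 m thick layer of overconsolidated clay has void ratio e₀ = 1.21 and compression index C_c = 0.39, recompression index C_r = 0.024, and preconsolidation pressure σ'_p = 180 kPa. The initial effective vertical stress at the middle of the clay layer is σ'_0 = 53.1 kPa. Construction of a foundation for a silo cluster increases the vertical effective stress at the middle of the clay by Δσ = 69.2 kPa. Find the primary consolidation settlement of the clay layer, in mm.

Final effective stress: σ'_f = 53.1 + 69.2 = 122.3 kPa.
σ'_f = 122.3 ≤ σ'_p = 180 kPa, so the clay remains overconsolidated and only the recompression index applies:
S_c = C_r·H/(1+e₀)·log₁₀(σ'_f/σ'_0) = 0.024×6.6/2.21×log₁₀(122.3/53.1)
    = 0.071674 × 0.36233 = 0.02597 m

S_c ≈ 26 mm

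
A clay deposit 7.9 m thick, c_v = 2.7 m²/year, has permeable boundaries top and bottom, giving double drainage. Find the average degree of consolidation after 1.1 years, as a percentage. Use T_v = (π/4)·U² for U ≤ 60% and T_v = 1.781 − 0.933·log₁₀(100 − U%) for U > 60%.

U ≈ 49.2 %

Drainage path length: H_d = H/2 = 3.95 m (double drainage).
T_v = c_v·t/H_d² = 2.7×1.1/3.95² = 0.19035.
T_v = 0.19035 corresponds to the U ≤ 60% branch:
U = √(4T_v/π) = 0.4923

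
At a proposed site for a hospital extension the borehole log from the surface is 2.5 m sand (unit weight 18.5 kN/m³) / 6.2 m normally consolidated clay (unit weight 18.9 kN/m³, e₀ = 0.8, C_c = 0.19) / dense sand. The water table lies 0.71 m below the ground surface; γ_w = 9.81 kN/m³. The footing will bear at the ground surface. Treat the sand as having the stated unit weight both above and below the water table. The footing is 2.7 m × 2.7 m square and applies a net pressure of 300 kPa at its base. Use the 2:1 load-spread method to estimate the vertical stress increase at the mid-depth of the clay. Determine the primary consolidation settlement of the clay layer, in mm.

S_c ≈ 126 mm

Mid-depth of clay below the ground surface: z = 2.5 + 6.2/2 = 5.6 m.
Total vertical stress at mid-clay: σ_v = 18.5×2.5 + 18.9×3.1 = 104.84 kPa.
Pore pressure: u = 9.81×(5.6 − 0.71) = 47.971 kPa.
Initial effective stress: σ'_0 = σ_v − u = 104.84 − 47.971 = 56.869 kPa.
Stress increase at mid-clay by the 2:1 spreading method:
Δσ = qBL/((B+z)(L+z)) = 300×2.7×2.7/((2.7+5.6)(2.7+5.6)) = 31.746 kPa
Final effective stress: σ'_f = σ'_0 + Δσ = 56.869 + 31.746 = 88.615 kPa.
Normally consolidated clay, so the full stress increment lies on the virgin compression line:
S_c = C_c·H/(1+e₀)·log₁₀(σ'_f/σ'_0) = 0.19×6.2/(1+0.8)×log₁₀(88.615/56.869)
    = 0.65444 × 0.19263 = 0.1261 m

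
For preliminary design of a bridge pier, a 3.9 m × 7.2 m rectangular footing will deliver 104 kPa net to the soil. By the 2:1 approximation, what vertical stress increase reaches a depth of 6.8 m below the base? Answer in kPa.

Δσ_z ≈ 19.5 kPa

By the 2:1 method the load spreads at 1 horizontal : 2 vertical, so at depth z the loaded area has grown by z in each plan dimension:
Δσ = qBL/((B+z)(L+z)) = 104×3.9×7.2/((3.9+6.8)(7.2+6.8)) = 19.495 kPa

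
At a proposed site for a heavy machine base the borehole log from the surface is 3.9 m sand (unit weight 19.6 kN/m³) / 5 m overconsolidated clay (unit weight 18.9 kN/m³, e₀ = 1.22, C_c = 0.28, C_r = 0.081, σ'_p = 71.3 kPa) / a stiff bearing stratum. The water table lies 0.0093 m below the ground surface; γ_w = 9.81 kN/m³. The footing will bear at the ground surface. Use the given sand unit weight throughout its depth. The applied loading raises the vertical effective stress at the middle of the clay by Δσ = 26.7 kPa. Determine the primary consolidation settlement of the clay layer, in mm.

S_c ≈ 69.1 mm

Mid-depth of clay below the ground surface: z = 3.9 + 5/2 = 6.4 m.
Total vertical stress at mid-clay: σ_v = 19.6×3.9 + 18.9×2.5 = 123.69 kPa.
Pore pressure: u = 9.81×(6.4 − 0.0093) = 62.696 kPa.
Initial effective stress: σ'_0 = σ_v − u = 123.69 − 62.696 = 60.994 kPa.
Final effective stress: σ'_f = 60.994 + 26.7 = 87.694 kPa.
σ'_f = 87.694 > σ'_p = 71.3 kPa, so the stress path crosses the preconsolidation pressure — recompression up to σ'_p, then virgin compression beyond:
S_c = H/(1+e₀)·[C_r·log₁₀(σ'_p/σ'_0) + C_c·log₁₀(σ'_f/σ'_p)]
    = 5/2.22 × [0.081×log₁₀(71.3/60.994) + 0.28×log₁₀(87.694/71.3)]
    = 2.2523 × [0.005492 + 0.025166] = 0.06905 m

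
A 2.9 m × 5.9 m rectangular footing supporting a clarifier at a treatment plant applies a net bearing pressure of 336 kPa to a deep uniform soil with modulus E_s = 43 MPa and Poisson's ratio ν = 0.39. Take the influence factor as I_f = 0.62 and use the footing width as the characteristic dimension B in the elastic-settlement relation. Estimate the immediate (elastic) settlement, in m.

S_e ≈ 0.0119 m

Immediate (elastic) settlement: S_e = q·B·(1−ν²)/E_s · I_f.
E_s = 43 MPa = 43000 kPa.
S_e = 336 × 2.9 × (1 − 0.39²) / 43000 × 0.62
    = 336 × 2.9 × 0.8479 / 43000 × 0.62
    = 0.01191 m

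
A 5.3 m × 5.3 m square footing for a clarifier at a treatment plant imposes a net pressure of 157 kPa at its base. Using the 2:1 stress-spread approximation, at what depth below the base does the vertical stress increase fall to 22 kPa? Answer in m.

z ≈ 8.86 m

2:1 spreading — at depth z the loaded area has grown by z in each plan dimension:
qB²/(B+z)² = Δσ_z ⇒ z = B(√(q/Δσ_z) − 1) = 5.3×(√(157/22) − 1) = 8.858 m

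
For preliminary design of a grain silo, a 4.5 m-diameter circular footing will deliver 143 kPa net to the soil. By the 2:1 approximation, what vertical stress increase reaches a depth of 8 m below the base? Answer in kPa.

By the 2:1 method the load spreads at 1 horizontal : 2 vertical, so at depth z the loaded area has grown by z in each plan dimension:
Δσ ≈ qD²/(D+z)² = 143×4.5²/(4.5+8)² = 18.533 kPa

Δσ_z ≈ 18.5 kPa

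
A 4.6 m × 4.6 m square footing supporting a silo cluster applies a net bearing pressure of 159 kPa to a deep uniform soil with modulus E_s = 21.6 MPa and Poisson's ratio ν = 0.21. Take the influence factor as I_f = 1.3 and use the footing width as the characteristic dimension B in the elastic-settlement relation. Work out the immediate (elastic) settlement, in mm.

S_e ≈ 42.1 mm

Immediate (elastic) settlement: S_e = q·B·(1−ν²)/E_s · I_f.
E_s = 21.6 MPa = 21600 kPa.
S_e = 159 × 4.6 × (1 − 0.21²) / 21600 × 1.3
    = 159 × 4.6 × 0.9559 / 21600 × 1.3
    = 0.04208 m = 42.08 mm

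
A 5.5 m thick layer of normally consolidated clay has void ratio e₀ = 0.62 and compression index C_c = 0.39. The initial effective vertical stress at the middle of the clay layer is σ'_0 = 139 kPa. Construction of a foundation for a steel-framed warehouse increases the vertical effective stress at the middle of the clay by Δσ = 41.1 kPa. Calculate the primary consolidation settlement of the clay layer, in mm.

S_c ≈ 149 mm

Final effective stress: σ'_f = σ'_0 + Δσ = 139 + 41.1 = 180.1 kPa.
Normally consolidated clay, so the full stress increment lies on the virgin compression line:
S_c = C_c·H/(1+e₀)·log₁₀(σ'_f/σ'_0) = 0.39×5.5/(1+0.62)×log₁₀(180.1/139)
    = 1.3241 × 0.1125 = 0.149 m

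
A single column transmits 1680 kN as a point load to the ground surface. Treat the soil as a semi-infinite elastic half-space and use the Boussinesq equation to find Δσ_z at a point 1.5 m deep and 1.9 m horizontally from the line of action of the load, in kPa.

Boussinesq vertical stress below a point load on an elastic half-space:
Δσ_z = 3P/(2πz²) · [1 + (r/z)²]^(−5/2)
r/z = 1.9/1.5 = 1.2667; [1+(r/z)²]^(−5/2) = 0.091351.
Δσ_z = 3×1680/(2π×1.5²) × 0.091351 = 356.51 × 0.091351 = 32.57 kPa

Δσ_z ≈ 32.6 kPa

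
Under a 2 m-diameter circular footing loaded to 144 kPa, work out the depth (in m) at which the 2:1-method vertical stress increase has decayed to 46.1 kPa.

2:1 spreading — at depth z the loaded area has grown by z in each plan dimension:
qD²/(D+z)² = Δσ_z ⇒ z = D(√(q/Δσ_z) − 1) = 2×(√(144/46.1) − 1) = 1.535 m

z ≈ 1.53 m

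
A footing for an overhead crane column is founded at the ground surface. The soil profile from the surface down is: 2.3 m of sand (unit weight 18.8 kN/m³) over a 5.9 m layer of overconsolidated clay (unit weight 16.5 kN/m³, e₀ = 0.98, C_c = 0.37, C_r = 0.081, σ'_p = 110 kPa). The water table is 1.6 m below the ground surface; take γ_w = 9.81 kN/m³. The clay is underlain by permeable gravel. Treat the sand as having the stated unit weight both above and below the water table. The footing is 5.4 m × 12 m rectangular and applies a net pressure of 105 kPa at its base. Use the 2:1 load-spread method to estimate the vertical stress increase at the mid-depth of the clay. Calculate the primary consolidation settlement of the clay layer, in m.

Mid-depth of clay below the ground surface: z = 2.3 + 5.9/2 = 5.25 m.
Total vertical stress at mid-clay: σ_v = 18.8×2.3 + 16.5×2.95 = 91.915 kPa.
Pore pressure: u = 9.81×(5.25 − 1.6) = 35.806 kPa.
Initial effective stress: σ'_0 = σ_v − u = 91.915 − 35.806 = 56.109 kPa.
Stress increase at mid-clay by the 2:1 spreading method:
Δσ = qBL/((B+z)(L+z)) = 105×5.4×12/((5.4+5.25)(12+5.25)) = 37.036 kPa
Final effective stress: σ'_f = 56.109 + 37.036 = 93.145 kPa.
σ'_f = 93.145 ≤ σ'_p = 110 kPa, so the clay remains overconsolidated and only the recompression index applies:
S_c = C_r·H/(1+e₀)·log₁₀(σ'_f/σ'_0) = 0.081×5.9/1.98×log₁₀(93.145/56.109)
    = 0.24136 × 0.22013 = 0.05313 m

S_c ≈ 0.0531 m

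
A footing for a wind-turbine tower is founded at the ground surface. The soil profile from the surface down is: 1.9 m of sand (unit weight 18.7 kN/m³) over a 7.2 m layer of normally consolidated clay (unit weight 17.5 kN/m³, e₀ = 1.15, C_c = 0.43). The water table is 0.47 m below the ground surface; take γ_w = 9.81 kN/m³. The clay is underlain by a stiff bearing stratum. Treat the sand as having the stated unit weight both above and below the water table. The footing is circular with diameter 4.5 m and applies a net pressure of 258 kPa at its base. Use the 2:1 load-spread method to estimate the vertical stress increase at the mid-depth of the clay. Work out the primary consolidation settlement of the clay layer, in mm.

Mid-depth of clay below the ground surface: z = 1.9 + 7.2/2 = 5.5 m.
Total vertical stress at mid-clay: σ_v = 18.7×1.9 + 17.5×3.6 = 98.53 kPa.
Pore pressure: u = 9.81×(5.5 − 0.47) = 49.344 kPa.
Initial effective stress: σ'_0 = σ_v − u = 98.53 − 49.344 = 49.186 kPa.
Stress increase at mid-clay by the 2:1 spreading method:
Δσ ≈ qD²/(D+z)² = 258×4.5²/(4.5+5.5)² = 52.245 kPa
Final effective stress: σ'_f = σ'_0 + Δσ = 49.186 + 52.245 = 101.43 kPa.
Normally consolidated clay, so the full stress increment lies on the virgin compression line:
S_c = C_c·H/(1+e₀)·log₁₀(σ'_f/σ'_0) = 0.43×7.2/(1+1.15)×log₁₀(101.43/49.186)
    = 1.44 × 0.31432 = 0.4526 m

S_c ≈ 453 mm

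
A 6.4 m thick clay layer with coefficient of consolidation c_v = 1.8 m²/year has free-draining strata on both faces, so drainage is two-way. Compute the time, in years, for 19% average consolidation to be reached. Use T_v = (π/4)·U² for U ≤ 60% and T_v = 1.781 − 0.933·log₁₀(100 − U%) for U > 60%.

t ≈ 0.161 years

Drainage path length: H_d = H/2 = 3.2 m (double drainage).
U ≤ 60%: T_v = (π/4)·U² = (π/4)×0.19² = 0.028353.
t = T_v·H_d²/c_v = 0.028353×3.2²/1.8 = 0.1613 years.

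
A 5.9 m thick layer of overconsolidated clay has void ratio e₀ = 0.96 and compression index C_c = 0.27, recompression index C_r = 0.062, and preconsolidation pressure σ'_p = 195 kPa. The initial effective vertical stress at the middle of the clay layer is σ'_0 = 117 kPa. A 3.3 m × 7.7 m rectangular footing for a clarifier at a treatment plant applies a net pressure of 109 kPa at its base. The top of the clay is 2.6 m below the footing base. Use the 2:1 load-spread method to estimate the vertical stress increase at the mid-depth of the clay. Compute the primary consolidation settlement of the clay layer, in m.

Mid-depth of clay below the footing base: z = 2.6 + 5.9/2 = 5.55 m.
Stress increase at mid-clay by the 2:1 spreading method:
Δσ = qBL/((B+z)(L+z)) = 109×3.3×7.7/((3.3+5.55)(7.7+5.55)) = 23.62 kPa
Final effective stress: σ'_f = 117 + 23.62 = 140.62 kPa.
σ'_f = 140.62 ≤ σ'_p = 195 kPa, so the clay remains overconsolidated and only the recompression index applies:
S_c = C_r·H/(1+e₀)·log₁₀(σ'_f/σ'_0) = 0.062×5.9/1.96×log₁₀(140.62/117)
    = 0.18663 × 0.079861 = 0.0149 m

S_c ≈ 0.0149 m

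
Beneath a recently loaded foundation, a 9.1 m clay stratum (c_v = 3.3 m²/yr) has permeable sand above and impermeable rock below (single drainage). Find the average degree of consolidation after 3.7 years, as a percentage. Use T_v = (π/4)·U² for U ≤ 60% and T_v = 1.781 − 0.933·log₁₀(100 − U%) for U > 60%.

U ≈ 43.3 %

Drainage path length: H_d = H = 9.1 m (single drainage).
T_v = c_v·t/H_d² = 3.3×3.7/9.1² = 0.14745.
T_v = 0.14745 corresponds to the U ≤ 60% branch:
U = √(4T_v/π) = 0.4333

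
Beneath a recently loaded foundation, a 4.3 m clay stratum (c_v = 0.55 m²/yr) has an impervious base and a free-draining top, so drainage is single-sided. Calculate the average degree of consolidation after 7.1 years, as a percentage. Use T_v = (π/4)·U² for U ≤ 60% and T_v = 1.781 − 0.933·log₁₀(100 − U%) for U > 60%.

U ≈ 51.9 %

Drainage path length: H_d = H = 4.3 m (single drainage).
T_v = c_v·t/H_d² = 0.55×7.1/4.3² = 0.2112.
T_v = 0.2112 corresponds to the U ≤ 60% branch:
U = √(4T_v/π) = 0.5186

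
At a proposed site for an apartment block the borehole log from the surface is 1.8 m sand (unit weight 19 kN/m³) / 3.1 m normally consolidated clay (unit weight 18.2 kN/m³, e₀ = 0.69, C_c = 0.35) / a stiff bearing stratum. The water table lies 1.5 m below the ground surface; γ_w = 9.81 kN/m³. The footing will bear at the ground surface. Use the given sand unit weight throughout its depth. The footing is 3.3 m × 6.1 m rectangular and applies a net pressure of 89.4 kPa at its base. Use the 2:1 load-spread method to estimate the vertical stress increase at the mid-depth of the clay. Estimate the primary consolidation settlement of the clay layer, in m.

Mid-depth of clay below the ground surface: z = 1.8 + 3.1/2 = 3.35 m.
Total vertical stress at mid-clay: σ_v = 19×1.8 + 18.2×1.55 = 62.41 kPa.
Pore pressure: u = 9.81×(3.35 − 1.5) = 18.149 kPa.
Initial effective stress: σ'_0 = σ_v − u = 62.41 − 18.149 = 44.261 kPa.
Stress increase at mid-clay by the 2:1 spreading method:
Δσ = qBL/((B+z)(L+z)) = 89.4×3.3×6.1/((3.3+3.35)(6.1+3.35)) = 28.637 kPa
Final effective stress: σ'_f = σ'_0 + Δσ = 44.261 + 28.637 = 72.898 kPa.
Normally consolidated clay, so the full stress increment lies on the virgin compression line:
S_c = C_c·H/(1+e₀)·log₁₀(σ'_f/σ'_0) = 0.35×3.1/(1+0.69)×log₁₀(72.898/44.261)
    = 0.64201 × 0.21669 = 0.1391 m

S_c ≈ 0.139 m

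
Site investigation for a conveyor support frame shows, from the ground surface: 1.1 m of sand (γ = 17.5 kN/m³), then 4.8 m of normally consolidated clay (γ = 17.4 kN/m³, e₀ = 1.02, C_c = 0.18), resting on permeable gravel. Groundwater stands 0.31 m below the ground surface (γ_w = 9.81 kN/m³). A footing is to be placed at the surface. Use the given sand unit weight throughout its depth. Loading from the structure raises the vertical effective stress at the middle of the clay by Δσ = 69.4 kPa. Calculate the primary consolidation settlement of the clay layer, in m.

S_c ≈ 0.224 m

Mid-depth of clay below the ground surface: z = 1.1 + 4.8/2 = 3.5 m.
Total vertical stress at mid-clay: σ_v = 17.5×1.1 + 17.4×2.4 = 61.01 kPa.
Pore pressure: u = 9.81×(3.5 − 0.31) = 31.294 kPa.
Initial effective stress: σ'_0 = σ_v − u = 61.01 − 31.294 = 29.716 kPa.
Final effective stress: σ'_f = σ'_0 + Δσ = 29.716 + 69.4 = 99.116 kPa.
Normally consolidated clay, so the full stress increment lies on the virgin compression line:
S_c = C_c·H/(1+e₀)·log₁₀(σ'_f/σ'_0) = 0.18×4.8/(1+1.02)×log₁₀(99.116/29.716)
    = 0.42772 × 0.52315 = 0.2238 m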